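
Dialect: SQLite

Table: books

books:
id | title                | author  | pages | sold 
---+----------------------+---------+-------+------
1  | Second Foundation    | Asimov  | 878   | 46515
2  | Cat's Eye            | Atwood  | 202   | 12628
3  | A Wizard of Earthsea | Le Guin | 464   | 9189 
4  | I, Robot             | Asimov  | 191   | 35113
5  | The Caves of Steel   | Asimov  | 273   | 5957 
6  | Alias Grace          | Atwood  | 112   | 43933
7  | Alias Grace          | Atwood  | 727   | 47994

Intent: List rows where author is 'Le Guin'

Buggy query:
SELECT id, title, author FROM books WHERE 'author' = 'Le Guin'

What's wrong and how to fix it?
Bug: Single quotes denote string literals in SQL; the column name is being compared as a constant string

Fix: Reference the column as author without single quotes

Corrected query:
SELECT id, title, author FROM books WHERE author = 'Le Guin'

Result:
id | title                | author 
---+----------------------+--------
3  | A Wizard of Earthsea | Le Guin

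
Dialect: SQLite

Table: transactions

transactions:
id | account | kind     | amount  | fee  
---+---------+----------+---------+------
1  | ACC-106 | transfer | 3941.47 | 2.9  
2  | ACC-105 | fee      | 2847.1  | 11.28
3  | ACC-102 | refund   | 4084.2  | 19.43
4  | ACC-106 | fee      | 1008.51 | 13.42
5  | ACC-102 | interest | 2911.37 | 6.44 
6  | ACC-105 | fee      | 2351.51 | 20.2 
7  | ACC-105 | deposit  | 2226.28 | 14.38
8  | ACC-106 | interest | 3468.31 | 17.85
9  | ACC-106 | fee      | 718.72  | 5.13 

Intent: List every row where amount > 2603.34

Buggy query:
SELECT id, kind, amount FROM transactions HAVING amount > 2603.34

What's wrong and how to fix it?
Bug: HAVING filters the output of aggregation, but this query has no GROUP BY and no aggregate functions, so SQLite rejects it (HAVING clause on a non-aggregate query); the condition here is per row

Fix: Replace HAVING with WHERE since the condition applies to individual rows

Corrected query:
SELECT id, kind, amount FROM transactions WHERE amount > 2603.34

Result:
id | kind     | amount 
---+----------+--------
1  | transfer | 3941.47
2  | fee      | 2847.1 
3  | refund   | 4084.2 
5  | interest | 2911.37
8  | interest | 3468.31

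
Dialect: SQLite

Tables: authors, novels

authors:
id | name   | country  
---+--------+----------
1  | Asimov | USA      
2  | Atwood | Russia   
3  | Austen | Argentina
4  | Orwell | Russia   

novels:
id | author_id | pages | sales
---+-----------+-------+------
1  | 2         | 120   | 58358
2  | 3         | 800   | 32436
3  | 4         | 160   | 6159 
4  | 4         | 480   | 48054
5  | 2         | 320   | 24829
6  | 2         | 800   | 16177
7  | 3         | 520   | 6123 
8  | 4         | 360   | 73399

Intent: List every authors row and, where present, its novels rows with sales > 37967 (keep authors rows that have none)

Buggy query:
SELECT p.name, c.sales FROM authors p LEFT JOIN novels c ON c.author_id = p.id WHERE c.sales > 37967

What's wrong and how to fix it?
Bug: A WHERE condition on the right-hand table after LEFT JOIN drops unmatched parents

Fix: Move the right-table condition into the ON clause so unmatched parents are kept

Corrected query:
SELECT p.name, c.sales FROM authors p LEFT JOIN novels c ON c.author_id = p.id AND c.sales > 37967

Result:
name   | sales
-------+------
Asimov | NULL 
Atwood | 58358
Austen | NULL 
Orwell | 48054
Orwell | 73399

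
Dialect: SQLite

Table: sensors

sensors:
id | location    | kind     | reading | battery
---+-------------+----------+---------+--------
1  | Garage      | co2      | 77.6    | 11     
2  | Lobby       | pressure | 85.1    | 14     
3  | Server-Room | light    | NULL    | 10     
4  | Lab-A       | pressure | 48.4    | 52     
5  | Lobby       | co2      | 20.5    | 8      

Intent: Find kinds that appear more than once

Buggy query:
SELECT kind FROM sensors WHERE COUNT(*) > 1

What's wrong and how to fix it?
Bug: WHERE can't reference COUNT(*); aggregates are computed after WHERE

Fix: GROUP BY kind, then filter groups with HAVING COUNT(*) > 1

Corrected query:
SELECT kind FROM sensors GROUP BY kind HAVING COUNT(*) > 1

Result:
kind    
--------
co2     
pressure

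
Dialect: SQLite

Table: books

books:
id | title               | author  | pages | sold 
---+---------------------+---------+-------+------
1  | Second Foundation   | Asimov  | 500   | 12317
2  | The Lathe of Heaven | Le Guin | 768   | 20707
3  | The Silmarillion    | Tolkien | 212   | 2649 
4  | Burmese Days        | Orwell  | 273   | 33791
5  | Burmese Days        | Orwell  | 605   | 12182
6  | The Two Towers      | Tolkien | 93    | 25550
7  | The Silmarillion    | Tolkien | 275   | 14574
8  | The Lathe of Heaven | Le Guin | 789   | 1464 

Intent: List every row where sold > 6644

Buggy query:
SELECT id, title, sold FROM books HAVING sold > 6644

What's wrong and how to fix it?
Bug: This is a non-aggregate query (no GROUP BY, no aggregates), so in SQLite the HAVING clause is invalid here; a row-level condition belongs in WHERE

Fix: Use WHERE for row-level filtering

Corrected query:
SELECT id, title, sold FROM books WHERE sold > 6644

Result:
id | title               | sold 
---+---------------------+------
1  | Second Foundation   | 12317
2  | The Lathe of Heaven | 20707
4  | Burmese Days        | 33791
5  | Burmese Days        | 12182
6  | The Two Towers      | 25550
7  | The Silmarillion    | 14574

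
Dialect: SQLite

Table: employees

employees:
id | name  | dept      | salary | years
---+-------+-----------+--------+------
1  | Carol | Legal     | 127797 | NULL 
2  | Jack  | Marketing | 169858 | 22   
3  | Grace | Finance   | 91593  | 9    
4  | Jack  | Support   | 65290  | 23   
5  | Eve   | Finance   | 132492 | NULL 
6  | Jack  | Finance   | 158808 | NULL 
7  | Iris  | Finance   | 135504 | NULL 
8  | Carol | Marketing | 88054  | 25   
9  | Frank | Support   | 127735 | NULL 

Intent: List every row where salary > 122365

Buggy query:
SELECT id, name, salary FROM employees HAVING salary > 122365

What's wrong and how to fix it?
Bug: This is a non-aggregate query (no GROUP BY, no aggregates), so in SQLite the HAVING clause is invalid here; a row-level condition belongs in WHERE

Fix: Use WHERE for row-level filtering

Corrected query:
SELECT id, name, salary FROM employees WHERE salary > 122365

Result:
id | name  | salary
---+-------+-------
1  | Carol | 127797
2  | Jack  | 169858
5  | Eve   | 132492
6  | Jack  | 158808
7  | Iris  | 135504
9  | Frank | 127735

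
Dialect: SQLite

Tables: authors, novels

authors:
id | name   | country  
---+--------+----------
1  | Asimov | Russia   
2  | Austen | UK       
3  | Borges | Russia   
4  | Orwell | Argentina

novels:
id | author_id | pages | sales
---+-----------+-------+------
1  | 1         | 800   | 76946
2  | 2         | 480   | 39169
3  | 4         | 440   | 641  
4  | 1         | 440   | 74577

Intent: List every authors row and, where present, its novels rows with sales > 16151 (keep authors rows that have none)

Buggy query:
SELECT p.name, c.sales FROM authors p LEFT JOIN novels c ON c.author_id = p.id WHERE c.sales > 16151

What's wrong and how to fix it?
Bug: Filtering c.sales in WHERE discards the NULL rows produced by LEFT JOIN, turning it into an inner join

Fix: Put 'c.sales > 16151' in the JOIN's ON clause instead of WHERE

Corrected query:
SELECT p.name, c.sales FROM authors p LEFT JOIN novels c ON c.author_id = p.id AND c.sales > 16151

Result:
name   | sales
-------+------
Asimov | 74577
Asimov | 76946
Austen | 39169
Borges | NULL 
Orwell | NULL 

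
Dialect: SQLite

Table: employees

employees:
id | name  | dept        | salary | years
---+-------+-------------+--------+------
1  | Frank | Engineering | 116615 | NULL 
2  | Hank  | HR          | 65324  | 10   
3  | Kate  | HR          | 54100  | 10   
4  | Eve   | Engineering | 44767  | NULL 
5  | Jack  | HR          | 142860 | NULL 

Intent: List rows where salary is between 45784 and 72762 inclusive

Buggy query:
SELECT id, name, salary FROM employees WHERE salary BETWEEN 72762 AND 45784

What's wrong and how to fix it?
Bug: BETWEEN expects the lower bound first; with 72762 AND 45784 the range is empty

Fix: Swap the bounds so the smaller value comes first

Corrected query:
SELECT id, name, salary FROM employees WHERE salary BETWEEN 45784 AND 72762

Result:
id | name | salary
---+------+-------
2  | Hank | 65324 
3  | Kate | 54100 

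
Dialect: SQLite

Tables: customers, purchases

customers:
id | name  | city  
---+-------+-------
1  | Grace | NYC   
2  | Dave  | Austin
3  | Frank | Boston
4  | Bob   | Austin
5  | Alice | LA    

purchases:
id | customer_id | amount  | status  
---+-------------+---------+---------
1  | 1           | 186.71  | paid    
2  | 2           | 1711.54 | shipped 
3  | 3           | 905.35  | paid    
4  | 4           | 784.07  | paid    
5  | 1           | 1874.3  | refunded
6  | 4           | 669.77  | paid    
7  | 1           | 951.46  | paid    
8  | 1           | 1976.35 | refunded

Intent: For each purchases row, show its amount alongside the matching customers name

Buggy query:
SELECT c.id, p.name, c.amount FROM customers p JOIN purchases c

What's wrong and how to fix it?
Bug: Missing join condition: each purchases row is matched to all customers rows instead of just its own

Fix: Add ON c.customer_id = p.id to the JOIN

Corrected query:
SELECT c.id, p.name, c.amount FROM customers p JOIN purchases c ON c.customer_id = p.id

Result:
id | name  | amount 
---+-------+--------
1  | Grace | 186.71 
2  | Dave  | 1711.54
3  | Frank | 905.35 
4  | Bob   | 784.07 
5  | Grace | 1874.3 
6  | Bob   | 669.77 
7  | Grace | 951.46 
8  | Grace | 1976.35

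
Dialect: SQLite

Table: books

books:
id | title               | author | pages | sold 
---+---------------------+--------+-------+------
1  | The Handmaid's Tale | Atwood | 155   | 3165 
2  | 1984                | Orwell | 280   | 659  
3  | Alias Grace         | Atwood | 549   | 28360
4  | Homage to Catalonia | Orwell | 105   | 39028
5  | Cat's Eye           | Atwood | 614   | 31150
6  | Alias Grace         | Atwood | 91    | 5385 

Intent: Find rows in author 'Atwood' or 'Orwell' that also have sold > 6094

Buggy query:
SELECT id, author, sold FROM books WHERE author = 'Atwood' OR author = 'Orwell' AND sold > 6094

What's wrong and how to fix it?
Bug: Without parentheses, AND is evaluated before OR, so the sold filter only applies to the 'Orwell' branch

Fix: Group the OR with parentheses (or use IN), then AND the threshold

Corrected query:
SELECT id, author, sold FROM books WHERE (author = 'Atwood' OR author = 'Orwell') AND sold > 6094

Result:
id | author | sold 
---+--------+------
3  | Atwood | 28360
4  | Orwell | 39028
5  | Atwood | 31150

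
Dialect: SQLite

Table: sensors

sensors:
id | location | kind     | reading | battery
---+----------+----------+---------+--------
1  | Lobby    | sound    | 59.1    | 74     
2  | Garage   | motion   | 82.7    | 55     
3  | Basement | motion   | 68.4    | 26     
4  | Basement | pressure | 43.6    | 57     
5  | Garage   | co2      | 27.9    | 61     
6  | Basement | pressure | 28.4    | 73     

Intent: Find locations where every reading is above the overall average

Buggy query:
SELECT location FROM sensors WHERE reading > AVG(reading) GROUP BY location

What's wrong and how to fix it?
Bug: AVG() is an aggregate; it can't sit directly in WHERE

Fix: Compute the overall average in a scalar subquery and compare each group's MIN against it in HAVING

Corrected query:
SELECT location FROM sensors GROUP BY location HAVING MIN(reading) > (SELECT AVG(reading) FROM sensors)

Result:
location
--------
Lobby   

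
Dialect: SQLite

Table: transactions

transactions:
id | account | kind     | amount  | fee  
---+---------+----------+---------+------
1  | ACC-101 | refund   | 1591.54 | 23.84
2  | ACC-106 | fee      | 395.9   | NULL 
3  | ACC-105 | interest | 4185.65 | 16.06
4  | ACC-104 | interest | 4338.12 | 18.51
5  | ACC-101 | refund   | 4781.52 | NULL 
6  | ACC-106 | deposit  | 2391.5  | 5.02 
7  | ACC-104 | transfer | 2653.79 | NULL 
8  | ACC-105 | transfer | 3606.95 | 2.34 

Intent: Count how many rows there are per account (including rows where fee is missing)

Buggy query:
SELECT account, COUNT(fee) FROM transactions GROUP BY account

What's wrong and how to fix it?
Bug: COUNT(column) counts non-NULL values only; rows with NULL fee aren't counted

Fix: Use COUNT(*) to count all rows regardless of NULL

Corrected query:
SELECT account, COUNT(*) FROM transactions GROUP BY account

Result:
account | COUNT(*)
--------+---------
ACC-101 | 2       
ACC-104 | 2       
ACC-105 | 2       
ACC-106 | 2       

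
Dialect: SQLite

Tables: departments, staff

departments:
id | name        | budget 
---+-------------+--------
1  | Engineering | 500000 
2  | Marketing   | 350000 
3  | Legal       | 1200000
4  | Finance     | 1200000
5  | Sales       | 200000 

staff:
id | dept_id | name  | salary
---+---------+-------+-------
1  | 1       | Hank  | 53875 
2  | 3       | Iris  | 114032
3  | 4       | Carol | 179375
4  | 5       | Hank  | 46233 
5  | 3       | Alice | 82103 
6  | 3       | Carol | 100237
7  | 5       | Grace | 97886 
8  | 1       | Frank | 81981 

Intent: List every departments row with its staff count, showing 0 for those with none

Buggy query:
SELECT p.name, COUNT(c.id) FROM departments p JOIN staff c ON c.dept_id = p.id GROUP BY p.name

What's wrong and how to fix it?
Bug: INNER JOIN drops departments rows that have no matching staff rows

Fix: Switch to LEFT JOIN to retain unmatched parent rows

Corrected query:
SELECT p.name, COUNT(c.id) FROM departments p LEFT JOIN staff c ON c.dept_id = p.id GROUP BY p.name

Result:
name        | COUNT(c.id)
------------+------------
Engineering | 2          
Finance     | 1          
Legal       | 3          
Marketing   | 0          
Sales       | 2          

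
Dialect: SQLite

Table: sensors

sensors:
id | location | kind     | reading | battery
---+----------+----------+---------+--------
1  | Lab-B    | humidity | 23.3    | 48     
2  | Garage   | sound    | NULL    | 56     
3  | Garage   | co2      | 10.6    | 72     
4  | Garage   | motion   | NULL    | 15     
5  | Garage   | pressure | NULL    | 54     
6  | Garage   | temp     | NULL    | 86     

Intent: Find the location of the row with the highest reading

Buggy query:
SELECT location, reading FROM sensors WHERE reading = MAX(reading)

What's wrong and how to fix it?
Bug: MAX(reading) is an aggregate and cannot be used directly in WHERE

Fix: Wrap MAX in a scalar subquery so WHERE compares against a single value

Corrected query:
SELECT location, reading FROM sensors WHERE reading = (SELECT MAX(reading) FROM sensors)

Result:
location | reading
---------+--------
Lab-B    | 23.3   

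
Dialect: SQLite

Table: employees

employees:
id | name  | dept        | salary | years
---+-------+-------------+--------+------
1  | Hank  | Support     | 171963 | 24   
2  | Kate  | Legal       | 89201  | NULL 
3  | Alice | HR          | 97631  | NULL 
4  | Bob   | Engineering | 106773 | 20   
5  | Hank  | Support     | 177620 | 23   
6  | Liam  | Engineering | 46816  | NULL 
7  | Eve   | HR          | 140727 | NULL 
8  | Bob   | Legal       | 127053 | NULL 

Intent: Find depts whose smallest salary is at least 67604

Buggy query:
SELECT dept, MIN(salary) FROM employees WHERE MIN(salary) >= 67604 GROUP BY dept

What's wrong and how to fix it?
Bug: Aggregates like MIN are computed per group after WHERE runs

Fix: Use HAVING for the per-group MIN condition

Corrected query:
SELECT dept, MIN(salary) FROM employees GROUP BY dept HAVING MIN(salary) >= 67604

Result:
dept    | MIN(salary)
--------+------------
HR      | 97631      
Legal   | 89201      
Support | 171963     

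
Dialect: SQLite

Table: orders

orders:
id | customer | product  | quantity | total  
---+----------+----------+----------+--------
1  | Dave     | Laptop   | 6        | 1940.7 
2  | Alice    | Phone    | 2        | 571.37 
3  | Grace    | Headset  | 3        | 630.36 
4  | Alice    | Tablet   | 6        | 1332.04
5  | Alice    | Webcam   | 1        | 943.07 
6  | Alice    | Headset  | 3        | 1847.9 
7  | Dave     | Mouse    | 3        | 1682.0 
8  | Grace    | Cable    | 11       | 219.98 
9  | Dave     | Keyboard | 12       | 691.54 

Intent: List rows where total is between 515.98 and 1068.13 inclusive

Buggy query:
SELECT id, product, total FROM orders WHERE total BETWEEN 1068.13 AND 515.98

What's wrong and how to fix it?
Bug: The bounds are reversed; BETWEEN a AND b requires a <= b to match anything

Fix: Write BETWEEN 515.98 AND 1068.13

Corrected query:
SELECT id, product, total FROM orders WHERE total BETWEEN 515.98 AND 1068.13

Result:
id | product  | total 
---+----------+-------
2  | Phone    | 571.37
3  | Headset  | 630.36
5  | Webcam   | 943.07
9  | Keyboard | 691.54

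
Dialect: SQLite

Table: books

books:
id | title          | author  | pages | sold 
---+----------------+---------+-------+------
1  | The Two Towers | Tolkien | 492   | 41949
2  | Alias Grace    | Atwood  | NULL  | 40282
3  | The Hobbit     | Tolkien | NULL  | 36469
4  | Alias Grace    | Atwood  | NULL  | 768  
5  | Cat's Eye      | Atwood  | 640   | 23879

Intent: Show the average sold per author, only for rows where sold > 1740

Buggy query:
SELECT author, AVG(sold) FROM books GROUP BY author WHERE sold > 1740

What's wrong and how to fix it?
Bug: WHERE cannot follow GROUP BY

Fix: Place WHERE between FROM and GROUP BY

Corrected query:
SELECT author, AVG(sold) FROM books WHERE sold > 1740 GROUP BY author

Result:
author  | AVG(sold)
--------+----------
Atwood  | 32080.5  
Tolkien | 39209    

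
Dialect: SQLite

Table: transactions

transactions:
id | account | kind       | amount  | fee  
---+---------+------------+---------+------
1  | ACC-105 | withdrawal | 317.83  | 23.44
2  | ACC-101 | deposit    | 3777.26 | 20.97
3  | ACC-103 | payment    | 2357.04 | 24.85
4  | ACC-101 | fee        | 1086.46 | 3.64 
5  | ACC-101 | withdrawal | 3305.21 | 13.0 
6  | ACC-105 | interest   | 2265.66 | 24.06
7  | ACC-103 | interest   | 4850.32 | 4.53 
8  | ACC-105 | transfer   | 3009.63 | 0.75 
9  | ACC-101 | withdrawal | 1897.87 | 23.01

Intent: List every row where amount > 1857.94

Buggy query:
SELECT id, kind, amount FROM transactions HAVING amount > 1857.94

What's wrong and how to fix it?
Bug: This is a non-aggregate query (no GROUP BY, no aggregates), so in SQLite the HAVING clause is invalid here; a row-level condition belongs in WHERE

Fix: Use WHERE for row-level filtering

Corrected query:
SELECT id, kind, amount FROM transactions WHERE amount > 1857.94

Result:
id | kind       | amount 
---+------------+--------
2  | deposit    | 3777.26
3  | payment    | 2357.04
5  | withdrawal | 3305.21
6  | interest   | 2265.66
7  | interest   | 4850.32
8  | transfer   | 3009.63
9  | withdrawal | 1897.87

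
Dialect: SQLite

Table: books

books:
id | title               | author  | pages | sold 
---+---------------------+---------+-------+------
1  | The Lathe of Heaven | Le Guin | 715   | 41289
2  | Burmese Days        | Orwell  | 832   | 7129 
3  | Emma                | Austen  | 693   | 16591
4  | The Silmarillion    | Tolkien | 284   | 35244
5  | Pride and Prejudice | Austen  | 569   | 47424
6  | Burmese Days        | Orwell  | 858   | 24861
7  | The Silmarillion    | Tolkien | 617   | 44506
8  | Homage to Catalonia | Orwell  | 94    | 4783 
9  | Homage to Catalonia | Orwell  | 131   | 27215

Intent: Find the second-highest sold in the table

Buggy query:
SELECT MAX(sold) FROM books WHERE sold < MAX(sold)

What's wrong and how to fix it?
Bug: MAX(sold) on the right of the comparison is an aggregate-in-WHERE error

Fix: Compute the overall MAX in a subquery, then take MAX of rows below it

Corrected query:
SELECT MAX(sold) FROM books WHERE sold < (SELECT MAX(sold) FROM books)

Result:
MAX(sold)
---------
44506    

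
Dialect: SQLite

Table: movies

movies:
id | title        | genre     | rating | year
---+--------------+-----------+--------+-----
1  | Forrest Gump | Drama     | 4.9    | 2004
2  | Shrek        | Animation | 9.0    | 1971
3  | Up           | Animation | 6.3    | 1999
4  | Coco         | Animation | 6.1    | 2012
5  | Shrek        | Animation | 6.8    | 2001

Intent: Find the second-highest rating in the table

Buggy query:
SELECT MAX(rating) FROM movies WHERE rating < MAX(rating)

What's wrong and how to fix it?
Bug: MAX(rating) on the right of the comparison is an aggregate-in-WHERE error

Fix: Compute the overall MAX in a subquery, then take MAX of rows below it

Corrected query:
SELECT MAX(rating) FROM movies WHERE rating < (SELECT MAX(rating) FROM movies)

Result:
MAX(rating)
-----------
6.8        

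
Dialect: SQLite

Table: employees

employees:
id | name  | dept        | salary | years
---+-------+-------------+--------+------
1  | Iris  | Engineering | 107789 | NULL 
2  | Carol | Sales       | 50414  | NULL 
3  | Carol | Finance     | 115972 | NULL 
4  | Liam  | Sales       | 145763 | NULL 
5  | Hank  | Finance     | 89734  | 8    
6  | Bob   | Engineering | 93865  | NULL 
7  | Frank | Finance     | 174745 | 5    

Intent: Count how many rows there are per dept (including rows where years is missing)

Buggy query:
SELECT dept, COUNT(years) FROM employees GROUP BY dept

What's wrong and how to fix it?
Bug: COUNT(column) counts non-NULL values only; rows with NULL years aren't counted

Fix: Use COUNT(*) to count all rows regardless of NULL

Corrected query:
SELECT dept, COUNT(*) FROM employees GROUP BY dept

Result:
dept        | COUNT(*)
------------+---------
Engineering | 2       
Finance     | 3       
Sales       | 2       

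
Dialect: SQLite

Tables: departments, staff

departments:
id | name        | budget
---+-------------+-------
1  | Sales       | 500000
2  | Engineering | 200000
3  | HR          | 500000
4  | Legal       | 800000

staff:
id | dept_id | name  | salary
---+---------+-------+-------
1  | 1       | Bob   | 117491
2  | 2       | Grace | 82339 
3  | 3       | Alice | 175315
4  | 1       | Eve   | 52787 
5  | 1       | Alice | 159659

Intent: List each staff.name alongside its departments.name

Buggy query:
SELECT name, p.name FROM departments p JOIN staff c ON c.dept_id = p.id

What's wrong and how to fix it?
Bug: Both tables have a 'name' column; the unqualified reference is ambiguous

Fix: Qualify the column with its table alias (c.name)

Corrected query:
SELECT c.name, p.name FROM departments p JOIN staff c ON c.dept_id = p.id

Result:
name  | name       
------+------------
Bob   | Sales      
Grace | Engineering
Alice | HR         
Eve   | Sales      
Alice | Sales      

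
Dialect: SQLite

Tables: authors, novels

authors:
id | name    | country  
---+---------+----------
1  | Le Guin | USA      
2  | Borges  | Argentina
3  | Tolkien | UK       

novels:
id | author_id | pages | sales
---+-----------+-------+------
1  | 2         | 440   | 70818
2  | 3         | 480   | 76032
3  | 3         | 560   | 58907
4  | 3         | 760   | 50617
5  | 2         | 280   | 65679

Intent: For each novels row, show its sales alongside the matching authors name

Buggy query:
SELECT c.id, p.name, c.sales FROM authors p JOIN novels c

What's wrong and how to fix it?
Bug: Missing join condition: each novels row is matched to all authors rows instead of just its own

Fix: Specify the join condition linking the foreign key to the parent id

Corrected query:
SELECT c.id, p.name, c.sales FROM authors p JOIN novels c ON c.author_id = p.id

Result:
id | name    | sales
---+---------+------
1  | Borges  | 70818
2  | Tolkien | 76032
3  | Tolkien | 58907
4  | Tolkien | 50617
5  | Borges  | 65679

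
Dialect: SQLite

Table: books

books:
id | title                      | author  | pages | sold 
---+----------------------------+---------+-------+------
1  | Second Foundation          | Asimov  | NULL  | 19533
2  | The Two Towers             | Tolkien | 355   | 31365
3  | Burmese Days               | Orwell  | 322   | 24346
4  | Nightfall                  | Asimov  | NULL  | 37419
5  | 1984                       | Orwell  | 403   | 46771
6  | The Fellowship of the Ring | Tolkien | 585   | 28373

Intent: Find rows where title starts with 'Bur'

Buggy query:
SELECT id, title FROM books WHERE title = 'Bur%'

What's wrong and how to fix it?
Bug: Wildcards only work with LIKE; '=' treats '%' as a literal character

Fix: Replace '=' with LIKE so 'Bur%' is treated as a pattern

Corrected query:
SELECT id, title FROM books WHERE title LIKE 'Bur%'

Result:
id | title       
---+-------------
3  | Burmese Days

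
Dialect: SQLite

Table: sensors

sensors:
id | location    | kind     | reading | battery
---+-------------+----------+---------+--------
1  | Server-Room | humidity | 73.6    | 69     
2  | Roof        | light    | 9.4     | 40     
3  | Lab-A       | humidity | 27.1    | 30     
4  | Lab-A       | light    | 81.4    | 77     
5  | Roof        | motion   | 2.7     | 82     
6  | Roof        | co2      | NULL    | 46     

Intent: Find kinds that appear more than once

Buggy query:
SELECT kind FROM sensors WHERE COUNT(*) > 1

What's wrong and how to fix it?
Bug: COUNT(*) is an aggregate and cannot be used in WHERE

Fix: Group first, then use HAVING for the count condition

Corrected query:
SELECT kind FROM sensors GROUP BY kind HAVING COUNT(*) > 1

Result:
kind    
--------
humidity
light   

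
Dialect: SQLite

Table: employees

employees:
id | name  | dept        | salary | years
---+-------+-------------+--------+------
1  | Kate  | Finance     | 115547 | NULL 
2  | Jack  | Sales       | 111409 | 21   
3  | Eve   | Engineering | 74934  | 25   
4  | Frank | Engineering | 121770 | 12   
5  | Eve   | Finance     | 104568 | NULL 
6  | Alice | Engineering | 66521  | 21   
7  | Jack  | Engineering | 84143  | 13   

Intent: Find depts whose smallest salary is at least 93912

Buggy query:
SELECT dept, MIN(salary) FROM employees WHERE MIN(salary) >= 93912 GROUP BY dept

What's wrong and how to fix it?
Bug: MIN() in WHERE is a misuse of aggregate

Fix: Use HAVING for the per-group MIN condition

Corrected query:
SELECT dept, MIN(salary) FROM employees GROUP BY dept HAVING MIN(salary) >= 93912

Result:
dept    | MIN(salary)
--------+------------
Finance | 104568     
Sales   | 111409     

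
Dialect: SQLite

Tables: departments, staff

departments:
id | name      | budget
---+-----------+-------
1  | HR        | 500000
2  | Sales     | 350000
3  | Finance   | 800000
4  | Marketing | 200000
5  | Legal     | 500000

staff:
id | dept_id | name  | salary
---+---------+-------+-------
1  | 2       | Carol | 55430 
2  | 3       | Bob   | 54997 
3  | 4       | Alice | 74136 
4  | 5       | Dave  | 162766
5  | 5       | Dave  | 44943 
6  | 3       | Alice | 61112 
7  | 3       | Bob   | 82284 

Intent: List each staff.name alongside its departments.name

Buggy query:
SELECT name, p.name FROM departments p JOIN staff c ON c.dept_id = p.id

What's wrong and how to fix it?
Bug: 'name' exists in both joined tables, so the database can't tell which one is meant

Fix: Qualify the column with its table alias (c.name)

Corrected query:
SELECT c.name, p.name FROM departments p JOIN staff c ON c.dept_id = p.id

Result:
name  | name     
------+----------
Carol | Sales    
Bob   | Finance  
Alice | Marketing
Dave  | Legal    
Dave  | Legal    
Alice | Finance  
Bob   | Finance  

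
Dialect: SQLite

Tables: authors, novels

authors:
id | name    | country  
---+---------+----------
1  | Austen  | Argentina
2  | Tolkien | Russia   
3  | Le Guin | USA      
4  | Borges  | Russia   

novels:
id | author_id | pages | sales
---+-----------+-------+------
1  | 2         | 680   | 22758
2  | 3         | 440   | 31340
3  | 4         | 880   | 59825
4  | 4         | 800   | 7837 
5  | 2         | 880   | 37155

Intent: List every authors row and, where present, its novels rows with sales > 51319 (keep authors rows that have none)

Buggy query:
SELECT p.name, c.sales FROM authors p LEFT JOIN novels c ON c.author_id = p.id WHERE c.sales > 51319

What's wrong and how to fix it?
Bug: A WHERE condition on the right-hand table after LEFT JOIN drops unmatched parents

Fix: Put 'c.sales > 51319' in the JOIN's ON clause instead of WHERE

Corrected query:
SELECT p.name, c.sales FROM authors p LEFT JOIN novels c ON c.author_id = p.id AND c.sales > 51319

Result:
name    | sales
--------+------
Austen  | NULL 
Tolkien | NULL 
Le Guin | NULL 
Borges  | 59825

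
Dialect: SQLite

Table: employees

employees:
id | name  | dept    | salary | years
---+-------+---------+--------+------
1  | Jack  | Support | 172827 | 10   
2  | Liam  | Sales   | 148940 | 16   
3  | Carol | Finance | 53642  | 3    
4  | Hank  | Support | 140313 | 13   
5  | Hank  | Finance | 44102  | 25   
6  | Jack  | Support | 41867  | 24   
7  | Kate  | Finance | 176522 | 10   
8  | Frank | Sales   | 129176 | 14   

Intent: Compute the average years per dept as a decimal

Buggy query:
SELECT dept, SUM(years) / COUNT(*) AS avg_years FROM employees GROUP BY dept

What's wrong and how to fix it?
Bug: Both operands are integers, so '/' performs integer division and truncates

Fix: Multiply by 1.0 (or CAST to REAL) to force floating-point division

Corrected query:
SELECT dept, SUM(years) * 1.0 / COUNT(*) AS avg_years FROM employees GROUP BY dept

Result:
dept    | avg_years
--------+----------
Finance | 12.666667
Sales   | 15       
Support | 15.666667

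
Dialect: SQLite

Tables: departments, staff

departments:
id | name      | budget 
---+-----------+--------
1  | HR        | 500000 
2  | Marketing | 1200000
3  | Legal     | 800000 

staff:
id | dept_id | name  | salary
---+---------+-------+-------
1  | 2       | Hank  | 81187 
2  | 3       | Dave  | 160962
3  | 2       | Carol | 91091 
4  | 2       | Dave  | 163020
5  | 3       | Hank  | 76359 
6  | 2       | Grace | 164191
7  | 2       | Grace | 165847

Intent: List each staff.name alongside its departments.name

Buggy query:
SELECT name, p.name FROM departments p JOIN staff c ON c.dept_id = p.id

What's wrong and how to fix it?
Bug: Both tables have a 'name' column; the unqualified reference is ambiguous

Fix: Prefix ambiguous columns with the table alias

Corrected query:
SELECT c.name, p.name FROM departments p JOIN staff c ON c.dept_id = p.id

Result:
name  | name     
------+----------
Hank  | Marketing
Dave  | Legal    
Carol | Marketing
Dave  | Marketing
Hank  | Legal    
Grace | Marketing
Grace | Marketing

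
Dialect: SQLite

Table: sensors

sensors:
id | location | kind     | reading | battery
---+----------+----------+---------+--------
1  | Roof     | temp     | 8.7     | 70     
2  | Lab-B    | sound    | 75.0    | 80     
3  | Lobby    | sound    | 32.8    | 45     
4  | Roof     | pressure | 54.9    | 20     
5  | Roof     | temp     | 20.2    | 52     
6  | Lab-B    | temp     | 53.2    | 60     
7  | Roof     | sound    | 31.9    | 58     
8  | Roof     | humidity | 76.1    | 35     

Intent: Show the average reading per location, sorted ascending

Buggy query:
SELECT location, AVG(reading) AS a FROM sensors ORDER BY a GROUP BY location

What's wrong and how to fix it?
Bug: GROUP BY must precede ORDER BY

Fix: Reorder: SELECT … FROM … GROUP BY … ORDER BY …

Corrected query:
SELECT location, AVG(reading) AS a FROM sensors GROUP BY location ORDER BY a

Result:
location | a    
---------+------
Lobby    | 32.8 
Roof     | 38.36
Lab-B    | 64.1 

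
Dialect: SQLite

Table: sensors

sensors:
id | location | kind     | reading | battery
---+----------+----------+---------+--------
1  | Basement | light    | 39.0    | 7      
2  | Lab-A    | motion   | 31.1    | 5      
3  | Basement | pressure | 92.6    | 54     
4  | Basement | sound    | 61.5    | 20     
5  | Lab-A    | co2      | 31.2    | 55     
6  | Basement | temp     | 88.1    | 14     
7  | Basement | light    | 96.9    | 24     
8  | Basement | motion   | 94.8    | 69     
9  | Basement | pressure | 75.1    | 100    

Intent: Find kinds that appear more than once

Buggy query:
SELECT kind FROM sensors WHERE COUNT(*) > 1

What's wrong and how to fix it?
Bug: COUNT(*) is an aggregate and cannot be used in WHERE

Fix: GROUP BY kind, then filter groups with HAVING COUNT(*) > 1

Corrected query:
SELECT kind FROM sensors GROUP BY kind HAVING COUNT(*) > 1

Result:
kind    
--------
light   
motion  
pressure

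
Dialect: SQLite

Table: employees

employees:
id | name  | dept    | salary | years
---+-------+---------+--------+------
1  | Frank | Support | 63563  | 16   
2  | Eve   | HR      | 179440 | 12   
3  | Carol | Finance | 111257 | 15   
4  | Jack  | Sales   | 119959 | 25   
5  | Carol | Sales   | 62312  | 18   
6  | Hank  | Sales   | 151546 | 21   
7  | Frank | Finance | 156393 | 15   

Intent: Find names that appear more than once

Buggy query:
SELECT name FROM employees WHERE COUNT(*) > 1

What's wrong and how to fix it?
Bug: WHERE can't reference COUNT(*); aggregates are computed after WHERE

Fix: GROUP BY name, then filter groups with HAVING COUNT(*) > 1

Corrected query:
SELECT name FROM employees GROUP BY name HAVING COUNT(*) > 1

Result:
name 
-----
Carol
Frank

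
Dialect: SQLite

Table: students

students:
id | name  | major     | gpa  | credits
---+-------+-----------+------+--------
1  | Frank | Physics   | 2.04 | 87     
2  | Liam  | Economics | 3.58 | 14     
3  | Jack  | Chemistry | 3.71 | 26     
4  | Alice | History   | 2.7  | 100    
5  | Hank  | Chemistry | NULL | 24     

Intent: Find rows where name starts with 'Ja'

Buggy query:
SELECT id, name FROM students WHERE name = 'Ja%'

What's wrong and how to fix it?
Bug: '=' compares the literal string including the % character; pattern matching needs LIKE

Fix: Replace '=' with LIKE so 'Ja%' is treated as a pattern

Corrected query:
SELECT id, name FROM students WHERE name LIKE 'Ja%'

Result:
id | name
---+-----
3  | Jack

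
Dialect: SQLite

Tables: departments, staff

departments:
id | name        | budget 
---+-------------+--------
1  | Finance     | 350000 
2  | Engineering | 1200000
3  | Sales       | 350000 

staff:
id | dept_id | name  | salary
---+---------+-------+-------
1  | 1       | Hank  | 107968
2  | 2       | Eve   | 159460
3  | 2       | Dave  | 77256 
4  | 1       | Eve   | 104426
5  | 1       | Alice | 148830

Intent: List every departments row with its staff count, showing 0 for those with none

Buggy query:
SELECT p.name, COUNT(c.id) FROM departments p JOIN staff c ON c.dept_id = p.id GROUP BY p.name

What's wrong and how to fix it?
Bug: An inner join excludes parents with zero children

Fix: Switch to LEFT JOIN to retain unmatched parent rows

Corrected query:
SELECT p.name, COUNT(c.id) FROM departments p LEFT JOIN staff c ON c.dept_id = p.id GROUP BY p.name

Result:
name        | COUNT(c.id)
------------+------------
Engineering | 2          
Finance     | 3          
Sales       | 0          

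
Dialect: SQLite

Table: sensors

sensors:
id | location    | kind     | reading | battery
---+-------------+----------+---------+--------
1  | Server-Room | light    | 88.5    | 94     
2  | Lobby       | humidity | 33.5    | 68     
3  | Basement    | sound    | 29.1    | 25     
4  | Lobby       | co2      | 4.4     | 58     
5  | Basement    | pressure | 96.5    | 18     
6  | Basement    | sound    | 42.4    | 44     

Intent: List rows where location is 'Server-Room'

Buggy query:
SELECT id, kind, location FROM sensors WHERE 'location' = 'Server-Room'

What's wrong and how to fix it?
Bug: Single quotes denote string literals in SQL; the column name is being compared as a constant string

Fix: Remove the quotes around the column name (or use double quotes for an identifier)

Corrected query:
SELECT id, kind, location FROM sensors WHERE location = 'Server-Room'

Result:
id | kind  | location   
---+-------+------------
1  | light | Server-Room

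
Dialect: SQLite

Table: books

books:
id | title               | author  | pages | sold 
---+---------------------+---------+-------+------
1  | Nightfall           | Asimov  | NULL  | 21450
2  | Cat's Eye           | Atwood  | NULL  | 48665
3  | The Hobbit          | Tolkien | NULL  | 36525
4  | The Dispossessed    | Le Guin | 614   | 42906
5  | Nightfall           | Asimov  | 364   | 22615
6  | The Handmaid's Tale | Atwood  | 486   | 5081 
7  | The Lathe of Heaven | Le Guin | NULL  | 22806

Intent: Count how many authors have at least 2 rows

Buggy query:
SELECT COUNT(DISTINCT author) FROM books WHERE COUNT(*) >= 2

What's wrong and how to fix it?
Bug: COUNT(*) cannot appear in WHERE; the per-group count doesn't exist yet

Fix: Group first with HAVING COUNT(*) >= 2, then COUNT the resulting groups

Corrected query:
SELECT COUNT(*) FROM (SELECT author FROM books GROUP BY author HAVING COUNT(*) >= 2)

Result:
COUNT(*)
--------
3       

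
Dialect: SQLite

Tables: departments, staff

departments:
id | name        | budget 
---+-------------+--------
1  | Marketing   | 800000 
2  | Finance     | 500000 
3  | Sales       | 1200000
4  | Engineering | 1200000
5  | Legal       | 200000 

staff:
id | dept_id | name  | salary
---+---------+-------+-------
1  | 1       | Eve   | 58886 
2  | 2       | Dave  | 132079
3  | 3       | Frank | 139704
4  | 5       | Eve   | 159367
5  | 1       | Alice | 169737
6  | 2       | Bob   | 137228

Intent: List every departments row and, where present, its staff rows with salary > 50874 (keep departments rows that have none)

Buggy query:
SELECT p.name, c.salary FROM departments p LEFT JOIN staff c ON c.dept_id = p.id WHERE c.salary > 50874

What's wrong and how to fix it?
Bug: A WHERE condition on the right-hand table after LEFT JOIN drops unmatched parents

Fix: Move the right-table condition into the ON clause so unmatched parents are kept

Corrected query:
SELECT p.name, c.salary FROM departments p LEFT JOIN staff c ON c.dept_id = p.id AND c.salary > 50874

Result:
name        | salary
------------+-------
Marketing   | 58886 
Marketing   | 169737
Finance     | 132079
Finance     | 137228
Sales       | 139704
Engineering | NULL  
Legal       | 159367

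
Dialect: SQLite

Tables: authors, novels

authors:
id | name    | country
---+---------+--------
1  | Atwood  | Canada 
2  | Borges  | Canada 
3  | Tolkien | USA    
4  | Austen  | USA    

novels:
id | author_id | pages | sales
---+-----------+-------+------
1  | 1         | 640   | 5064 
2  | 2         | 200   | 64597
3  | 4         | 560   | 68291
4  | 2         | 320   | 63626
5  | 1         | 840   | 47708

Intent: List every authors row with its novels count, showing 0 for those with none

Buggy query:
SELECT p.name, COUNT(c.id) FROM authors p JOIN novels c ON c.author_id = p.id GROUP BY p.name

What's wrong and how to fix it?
Bug: INNER JOIN drops authors rows that have no matching novels rows

Fix: Switch to LEFT JOIN to retain unmatched parent rows

Corrected query:
SELECT p.name, COUNT(c.id) FROM authors p LEFT JOIN novels c ON c.author_id = p.id GROUP BY p.name

Result:
name    | COUNT(c.id)
--------+------------
Atwood  | 2          
Austen  | 1          
Borges  | 2          
Tolkien | 0          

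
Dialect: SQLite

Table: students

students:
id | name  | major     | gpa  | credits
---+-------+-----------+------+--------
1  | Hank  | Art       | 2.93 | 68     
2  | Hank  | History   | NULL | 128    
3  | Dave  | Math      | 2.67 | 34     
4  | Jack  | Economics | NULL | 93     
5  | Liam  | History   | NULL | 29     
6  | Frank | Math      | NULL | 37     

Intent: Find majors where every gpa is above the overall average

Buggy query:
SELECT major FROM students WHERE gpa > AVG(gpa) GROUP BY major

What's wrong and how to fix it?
Bug: AVG() is an aggregate; it can't sit directly in WHERE

Fix: Compute the overall average in a scalar subquery and compare each group's MIN against it in HAVING

Corrected query:
SELECT major FROM students GROUP BY major HAVING MIN(gpa) > (SELECT AVG(gpa) FROM students)

Result:
major
-----
Art  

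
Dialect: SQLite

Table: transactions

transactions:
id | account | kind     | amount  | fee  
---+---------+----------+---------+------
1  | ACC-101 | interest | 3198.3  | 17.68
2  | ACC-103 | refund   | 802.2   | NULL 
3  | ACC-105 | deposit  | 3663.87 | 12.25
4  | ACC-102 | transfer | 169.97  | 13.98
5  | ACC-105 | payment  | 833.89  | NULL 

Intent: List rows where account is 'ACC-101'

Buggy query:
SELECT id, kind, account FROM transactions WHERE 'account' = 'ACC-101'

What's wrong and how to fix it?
Bug: Single quotes denote string literals in SQL; the column name is being compared as a constant string

Fix: Remove the quotes around the column name (or use double quotes for an identifier)

Corrected query:
SELECT id, kind, account FROM transactions WHERE account = 'ACC-101'

Result:
id | kind     | account
---+----------+--------
1  | interest | ACC-101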